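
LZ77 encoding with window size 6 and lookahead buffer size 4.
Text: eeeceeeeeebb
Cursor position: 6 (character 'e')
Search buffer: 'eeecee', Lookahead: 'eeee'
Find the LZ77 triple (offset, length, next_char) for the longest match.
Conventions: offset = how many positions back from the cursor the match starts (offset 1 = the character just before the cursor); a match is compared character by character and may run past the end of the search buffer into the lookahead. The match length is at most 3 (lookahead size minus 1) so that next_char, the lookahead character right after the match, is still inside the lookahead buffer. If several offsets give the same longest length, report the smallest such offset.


Try each offset into the search buffer:
  offset=1 (pos 5, char 'e'): match length 3
  offset=2 (pos 4, char 'e'): match length 3
  offset=3 (pos 3, char 'c'): match length 0
  offset=4 (pos 2, char 'e'): match length 1
  offset=5 (pos 1, char 'e'): match length 2
  offset=6 (pos 0, char 'e'): match length 3
Longest match has length 3, found at offsets 1, 2, 6; take the smallest, offset 1.
next_char = character at position 6 + 3 = 9 -> 'e'

Best match: offset=1, length=3 (matching 'eee' starting at position 5)
LZ77 triple: (1, 3, 'e')


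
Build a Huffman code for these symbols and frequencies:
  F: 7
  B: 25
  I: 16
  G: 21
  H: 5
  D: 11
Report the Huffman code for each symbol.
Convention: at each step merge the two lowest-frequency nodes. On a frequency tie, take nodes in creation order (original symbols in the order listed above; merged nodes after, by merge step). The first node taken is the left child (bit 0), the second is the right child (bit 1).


Huffman tree construction:
Step 1: Merge H(5) + F(7) = 12
Step 2: Merge D(11) + (H+F)(12) = 23
Step 3: Merge I(16) + G(21) = 37
Step 4: Merge (D+(H+F))(23) + B(25) = 48
Step 5: Merge (I+G)(37) + ((D+(H+F))+B)(48) = 85
Read each symbol's code off the tree from the root (left child = 0, right child = 1).

Codes:
  F: 1011 (length 4)
  B: 11 (length 2)
  I: 00 (length 2)
  G: 01 (length 2)
  H: 1010 (length 4)
  D: 100 (length 3)
Average code length: 205/85 = 2.4118 bits/symbol


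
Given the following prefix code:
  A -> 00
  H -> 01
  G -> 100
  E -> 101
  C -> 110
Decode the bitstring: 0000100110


Decoding step by step:
Bits 00 -> A
Bits 00 -> A
Bits 100 -> G
Bits 110 -> C


Decoded message: AAGC


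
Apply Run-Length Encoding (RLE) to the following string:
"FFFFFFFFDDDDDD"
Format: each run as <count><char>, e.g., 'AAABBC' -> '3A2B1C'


Scanning runs left to right:
  i=0: run of 'F' x 8 -> '8F'
  i=8: run of 'D' x 6 -> '6D'

RLE = 8F6D


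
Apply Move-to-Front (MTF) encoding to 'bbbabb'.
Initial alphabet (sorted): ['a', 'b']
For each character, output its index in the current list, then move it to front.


MTF encoding:
'b': index 1 in ['a', 'b'] -> ['b', 'a']
'b': index 0 in ['b', 'a'] -> ['b', 'a']
'b': index 0 in ['b', 'a'] -> ['b', 'a']
'a': index 1 in ['b', 'a'] -> ['a', 'b']
'b': index 1 in ['a', 'b'] -> ['b', 'a']
'b': index 0 in ['b', 'a'] -> ['b', 'a']


Output: [1, 0, 0, 1, 1, 0]


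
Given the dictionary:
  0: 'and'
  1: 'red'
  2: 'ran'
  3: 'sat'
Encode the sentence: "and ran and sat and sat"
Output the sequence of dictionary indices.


Look up each word in the dictionary:
  'and' -> 0
  'ran' -> 2
  'and' -> 0
  'sat' -> 3
  'and' -> 0
  'sat' -> 3

Encoded: [0, 2, 0, 3, 0, 3]


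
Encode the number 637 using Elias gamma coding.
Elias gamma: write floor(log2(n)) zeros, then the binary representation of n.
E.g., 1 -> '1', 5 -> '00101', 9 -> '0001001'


num_bits = floor(log2(637)) + 1 = 10
leading_zeros = num_bits - 1 = 9
binary(637) = 1001111101

Elias gamma(637) = '000000000' + '1001111101' = 0000000001001111101 (19 bits)


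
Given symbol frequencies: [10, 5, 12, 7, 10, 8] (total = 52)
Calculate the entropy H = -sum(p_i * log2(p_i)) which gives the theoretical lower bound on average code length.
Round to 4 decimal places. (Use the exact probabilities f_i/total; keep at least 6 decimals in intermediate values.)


Per-symbol terms -p_i * log2(p_i) with p_i = f_i/52:
  p = 10/52 = 0.192308: log2(p) = -2.378512, -p*log2(p) = 0.457406
  p = 5/52 = 0.096154: log2(p) = -3.378512, -p*log2(p) = 0.324857
  p = 12/52 = 0.230769: log2(p) = -2.115477, -p*log2(p) = 0.488187
  p = 7/52 = 0.134615: log2(p) = -2.893085, -p*log2(p) = 0.389454
  p = 10/52 = 0.192308: log2(p) = -2.378512, -p*log2(p) = 0.457406
  p = 8/52 = 0.153846: log2(p) = -2.700440, -p*log2(p) = 0.415452
H = 0.457406 + 0.324857 + 0.488187 + 0.389454 + 0.457406 + 0.415452 = 2.532762

H = 2.5328 bits/symbol


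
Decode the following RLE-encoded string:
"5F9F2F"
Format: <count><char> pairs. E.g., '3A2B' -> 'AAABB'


Expanding each <count><char> pair:
  5F -> 'FFFFF'
  9F -> 'FFFFFFFFF'
  2F -> 'FF'

Decoded = FFFFFFFFFFFFFFFF


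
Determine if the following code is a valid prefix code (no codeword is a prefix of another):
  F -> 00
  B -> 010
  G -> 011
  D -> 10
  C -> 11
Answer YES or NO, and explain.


Checking each pair (does one codeword prefix another?):
  F='00' vs B='010': no prefix
  F='00' vs G='011': no prefix
  F='00' vs D='10': no prefix
  F='00' vs C='11': no prefix
  B='010' vs F='00': no prefix
  B='010' vs G='011': no prefix
  B='010' vs D='10': no prefix
  B='010' vs C='11': no prefix
  G='011' vs F='00': no prefix
  G='011' vs B='010': no prefix
  G='011' vs D='10': no prefix
  G='011' vs C='11': no prefix
  D='10' vs F='00': no prefix
  D='10' vs B='010': no prefix
  D='10' vs G='011': no prefix
  D='10' vs C='11': no prefix
  C='11' vs F='00': no prefix
  C='11' vs B='010': no prefix
  C='11' vs G='011': no prefix
  C='11' vs D='10': no prefix
No violation found over all pairs.

YES -- this is a valid prefix code. No codeword is a prefix of any other codeword.


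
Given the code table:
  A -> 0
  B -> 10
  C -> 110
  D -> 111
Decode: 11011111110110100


Decoding:
110 -> C
111 -> D
111 -> D
10 -> B
110 -> C
10 -> B
0 -> A


Result: CDDBCBA


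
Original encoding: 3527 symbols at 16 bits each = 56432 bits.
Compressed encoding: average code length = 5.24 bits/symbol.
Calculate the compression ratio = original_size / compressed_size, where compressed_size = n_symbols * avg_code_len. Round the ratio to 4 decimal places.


original_size = n_symbols * orig_bits = 3527 * 16 = 56432 bits
compressed_size = n_symbols * avg_code_len = 3527 * 5.24 = 18481.48 bits
ratio = original_size / compressed_size = 56432 / 18481.48 = 3.0534

Compression ratio = 3.0534


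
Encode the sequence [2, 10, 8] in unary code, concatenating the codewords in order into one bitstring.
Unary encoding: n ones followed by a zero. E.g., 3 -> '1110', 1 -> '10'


Encode each number as n ones followed by a terminating 0:
  2 -> 110 (3 bits)
  10 -> 11111111110 (11 bits)
  8 -> 111111110 (9 bits)
Total length = 3 + 11 + 9 = 23 bits.

Unary([2, 10, 8]) = 11011111111110111111110 (23 bits)


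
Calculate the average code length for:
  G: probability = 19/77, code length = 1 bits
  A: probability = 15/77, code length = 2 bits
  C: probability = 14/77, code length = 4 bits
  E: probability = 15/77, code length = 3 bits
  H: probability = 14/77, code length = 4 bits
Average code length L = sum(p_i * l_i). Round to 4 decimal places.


Weighted contributions p_i * l_i:
  G: (19/77) * 1 = 19/77
  A: (15/77) * 2 = 30/77
  C: (14/77) * 4 = 56/77
  E: (15/77) * 3 = 45/77
  H: (14/77) * 4 = 56/77
Sum = (19 + 30 + 56 + 45 + 56)/77 = 206/77

L = 206/77 = 2.6753 bits/symbol


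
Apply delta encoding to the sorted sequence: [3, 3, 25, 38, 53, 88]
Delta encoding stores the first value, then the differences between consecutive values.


First value: 3
Deltas:
  3 - 3 = 0
  25 - 3 = 22
  38 - 25 = 13
  53 - 38 = 15
  88 - 53 = 35


Delta encoded: [3, 0, 22, 13, 15, 35]


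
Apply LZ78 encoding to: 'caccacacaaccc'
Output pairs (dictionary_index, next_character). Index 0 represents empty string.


LZ78 encoding steps:
Dictionary: {0: ''}
Step 1: w='' (idx 0), next='c' -> output (0, 'c'), add 'c' as idx 1
Step 2: w='' (idx 0), next='a' -> output (0, 'a'), add 'a' as idx 2
Step 3: w='c' (idx 1), next='c' -> output (1, 'c'), add 'cc' as idx 3
Step 4: w='a' (idx 2), next='c' -> output (2, 'c'), add 'ac' as idx 4
Step 5: w='ac' (idx 4), next='a' -> output (4, 'a'), add 'aca' as idx 5
Step 6: w='ac' (idx 4), next='c' -> output (4, 'c'), add 'acc' as idx 6
Step 7: w='c' (idx 1), end of input -> output (1, '')


Encoded: [(0, 'c'), (0, 'a'), (1, 'c'), (2, 'c'), (4, 'a'), (4, 'c'), (1, '')]


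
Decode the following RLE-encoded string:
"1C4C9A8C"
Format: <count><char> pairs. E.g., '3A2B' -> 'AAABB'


Expanding each <count><char> pair:
  1C -> 'C'
  4C -> 'CCCC'
  9A -> 'AAAAAAAAA'
  8C -> 'CCCCCCCC'

Decoded = CCCCCAAAAAAAAACCCCCCCC


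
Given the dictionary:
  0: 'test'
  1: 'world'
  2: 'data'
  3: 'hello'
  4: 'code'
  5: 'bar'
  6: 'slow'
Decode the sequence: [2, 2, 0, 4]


Look up each index in the dictionary:
  2 -> 'data'
  2 -> 'data'
  0 -> 'test'
  4 -> 'code'

Decoded: "data data test code"


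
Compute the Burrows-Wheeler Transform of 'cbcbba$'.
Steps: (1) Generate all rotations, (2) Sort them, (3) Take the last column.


Rotations (sorted):
  0: $cbcbba -> last char: a
  1: a$cbcbb -> last char: b
  2: ba$cbcb -> last char: b
  3: bba$cbc -> last char: c
  4: bcbba$c -> last char: c
  5: cbba$cb -> last char: b
  6: cbcbba$ -> last char: $


BWT = abbccb$


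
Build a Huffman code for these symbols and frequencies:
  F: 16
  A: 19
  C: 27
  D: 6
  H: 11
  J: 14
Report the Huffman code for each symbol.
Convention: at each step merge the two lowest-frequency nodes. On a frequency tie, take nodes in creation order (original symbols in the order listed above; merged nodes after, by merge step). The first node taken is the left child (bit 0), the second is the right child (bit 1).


Huffman tree construction:
Step 1: Merge D(6) + H(11) = 17
Step 2: Merge J(14) + F(16) = 30
Step 3: Merge (D+H)(17) + A(19) = 36
Step 4: Merge C(27) + (J+F)(30) = 57
Step 5: Merge ((D+H)+A)(36) + (C+(J+F))(57) = 93
Read each symbol's code off the tree from the root (left child = 0, right child = 1).

Codes:
  F: 111 (length 3)
  A: 01 (length 2)
  C: 10 (length 2)
  D: 000 (length 3)
  H: 001 (length 3)
  J: 110 (length 3)
Average code length: 233/93 = 2.5054 bits/symbol


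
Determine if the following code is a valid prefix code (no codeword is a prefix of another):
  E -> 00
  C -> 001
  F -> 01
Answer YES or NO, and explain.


Checking each pair (does one codeword prefix another?):
  E='00' vs C='001': prefix -- VIOLATION

NO -- this is NOT a valid prefix code. E (00) is a prefix of C (001).


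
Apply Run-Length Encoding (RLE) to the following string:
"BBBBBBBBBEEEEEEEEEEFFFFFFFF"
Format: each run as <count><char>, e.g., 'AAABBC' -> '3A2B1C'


Scanning runs left to right:
  i=0: run of 'B' x 9 -> '9B'
  i=9: run of 'E' x 10 -> '10E'
  i=19: run of 'F' x 8 -> '8F'

RLE = 9B10E8F


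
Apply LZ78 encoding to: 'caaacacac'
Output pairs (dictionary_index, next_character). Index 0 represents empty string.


LZ78 encoding steps:
Dictionary: {0: ''}
Step 1: w='' (idx 0), next='c' -> output (0, 'c'), add 'c' as idx 1
Step 2: w='' (idx 0), next='a' -> output (0, 'a'), add 'a' as idx 2
Step 3: w='a' (idx 2), next='a' -> output (2, 'a'), add 'aa' as idx 3
Step 4: w='c' (idx 1), next='a' -> output (1, 'a'), add 'ca' as idx 4
Step 5: w='ca' (idx 4), next='c' -> output (4, 'c'), add 'cac' as idx 5


Encoded: [(0, 'c'), (0, 'a'), (2, 'a'), (1, 'a'), (4, 'c')]


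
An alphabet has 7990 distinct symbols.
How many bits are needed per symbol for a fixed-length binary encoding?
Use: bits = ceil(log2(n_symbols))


log2(7990) = 12.964
Bracket: 2^12 = 4096 < 7990 <= 2^13 = 8192
So ceil(log2(7990)) = 13

bits = ceil(log2(7990)) = ceil(12.964) = 13 bits


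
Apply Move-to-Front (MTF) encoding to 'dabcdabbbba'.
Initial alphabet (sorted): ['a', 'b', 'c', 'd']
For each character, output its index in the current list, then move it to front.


MTF encoding:
'd': index 3 in ['a', 'b', 'c', 'd'] -> ['d', 'a', 'b', 'c']
'a': index 1 in ['d', 'a', 'b', 'c'] -> ['a', 'd', 'b', 'c']
'b': index 2 in ['a', 'd', 'b', 'c'] -> ['b', 'a', 'd', 'c']
'c': index 3 in ['b', 'a', 'd', 'c'] -> ['c', 'b', 'a', 'd']
'd': index 3 in ['c', 'b', 'a', 'd'] -> ['d', 'c', 'b', 'a']
'a': index 3 in ['d', 'c', 'b', 'a'] -> ['a', 'd', 'c', 'b']
'b': index 3 in ['a', 'd', 'c', 'b'] -> ['b', 'a', 'd', 'c']
'b': index 0 in ['b', 'a', 'd', 'c'] -> ['b', 'a', 'd', 'c']
'b': index 0 in ['b', 'a', 'd', 'c'] -> ['b', 'a', 'd', 'c']
'b': index 0 in ['b', 'a', 'd', 'c'] -> ['b', 'a', 'd', 'c']
'a': index 1 in ['b', 'a', 'd', 'c'] -> ['a', 'b', 'd', 'c']


Output: [3, 1, 2, 3, 3, 3, 3, 0, 0, 0, 1]


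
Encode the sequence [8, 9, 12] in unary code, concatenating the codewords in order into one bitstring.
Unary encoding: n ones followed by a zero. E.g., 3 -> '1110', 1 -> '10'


Encode each number as n ones followed by a terminating 0:
  8 -> 111111110 (9 bits)
  9 -> 1111111110 (10 bits)
  12 -> 1111111111110 (13 bits)
Total length = 9 + 10 + 13 = 32 bits.

Unary([8, 9, 12]) = 11111111011111111101111111111110 (32 bits)


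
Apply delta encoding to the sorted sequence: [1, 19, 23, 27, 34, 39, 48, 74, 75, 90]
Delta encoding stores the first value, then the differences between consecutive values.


First value: 1
Deltas:
  19 - 1 = 18
  23 - 19 = 4
  27 - 23 = 4
  34 - 27 = 7
  39 - 34 = 5
  48 - 39 = 9
  74 - 48 = 26
  75 - 74 = 1
  90 - 75 = 15


Delta encoded: [1, 18, 4, 4, 7, 5, 9, 26, 1, 15]


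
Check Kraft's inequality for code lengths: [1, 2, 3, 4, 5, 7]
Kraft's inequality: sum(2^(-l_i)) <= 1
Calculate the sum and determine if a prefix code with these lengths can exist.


Sum = 2^(-1) + 2^(-2) + 2^(-3) + 2^(-4) + 2^(-5) + 2^(-7)
    = 0.5 + 0.25 + 0.125 + 0.0625 + 0.03125 + 0.0078125
    = 125/128 = 0.9765625
Since 0.9765625 <= 1, Kraft's inequality IS satisfied.
A prefix code with these lengths CAN exist.

Kraft sum = 0.9765625. Satisfied.


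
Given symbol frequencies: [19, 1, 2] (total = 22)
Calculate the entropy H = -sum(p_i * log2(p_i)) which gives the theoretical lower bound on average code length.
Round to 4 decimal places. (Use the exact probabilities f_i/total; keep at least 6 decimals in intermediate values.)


Per-symbol terms -p_i * log2(p_i) with p_i = f_i/22:
  p = 19/22 = 0.863636: log2(p) = -0.211504, -p*log2(p) = 0.182663
  p = 1/22 = 0.045455: log2(p) = -4.459432, -p*log2(p) = 0.202701
  p = 2/22 = 0.090909: log2(p) = -3.459432, -p*log2(p) = 0.314494
H = 0.182663 + 0.202701 + 0.314494 = 0.699858

H = 0.6999 bits/symbol


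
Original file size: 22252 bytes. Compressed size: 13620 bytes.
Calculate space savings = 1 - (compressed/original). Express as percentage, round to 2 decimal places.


ratio = compressed/original = 13620/22252 = 0.61208
savings = 1 - ratio = 1 - 0.61208 = 0.38792
as a percentage: 0.38792 * 100 = 38.79%

Space savings = 1 - 13620/22252 = 38.79%


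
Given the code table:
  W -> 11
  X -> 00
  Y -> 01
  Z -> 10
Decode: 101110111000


Decoding:
10 -> Z
11 -> W
10 -> Z
11 -> W
10 -> Z
00 -> X


Result: ZWZWZX


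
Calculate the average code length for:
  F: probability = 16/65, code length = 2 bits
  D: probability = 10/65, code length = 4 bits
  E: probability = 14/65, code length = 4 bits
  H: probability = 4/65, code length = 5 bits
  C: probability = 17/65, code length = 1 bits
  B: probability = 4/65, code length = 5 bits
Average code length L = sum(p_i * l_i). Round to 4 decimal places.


Weighted contributions p_i * l_i:
  F: (16/65) * 2 = 32/65
  D: (10/65) * 4 = 40/65
  E: (14/65) * 4 = 56/65
  H: (4/65) * 5 = 20/65
  C: (17/65) * 1 = 17/65
  B: (4/65) * 5 = 20/65
Sum = (32 + 40 + 56 + 20 + 17 + 20)/65 = 185/65

L = 185/65 = 2.8462 bits/symbol


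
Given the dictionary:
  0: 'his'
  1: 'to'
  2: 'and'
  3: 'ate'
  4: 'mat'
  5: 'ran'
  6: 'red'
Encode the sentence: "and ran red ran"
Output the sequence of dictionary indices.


Look up each word in the dictionary:
  'and' -> 2
  'ran' -> 5
  'red' -> 6
  'ran' -> 5

Encoded: [2, 5, 6, 5]


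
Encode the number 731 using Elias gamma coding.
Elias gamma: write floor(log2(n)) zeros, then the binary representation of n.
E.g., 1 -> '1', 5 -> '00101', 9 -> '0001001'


num_bits = floor(log2(731)) + 1 = 10
leading_zeros = num_bits - 1 = 9
binary(731) = 1011011011

Elias gamma(731) = '000000000' + '1011011011' = 0000000001011011011 (19 bits)


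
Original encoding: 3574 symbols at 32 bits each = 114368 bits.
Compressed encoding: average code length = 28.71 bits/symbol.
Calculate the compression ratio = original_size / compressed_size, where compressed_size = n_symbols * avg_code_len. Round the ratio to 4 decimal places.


original_size = n_symbols * orig_bits = 3574 * 32 = 114368 bits
compressed_size = n_symbols * avg_code_len = 3574 * 28.71 = 102609.54 bits
ratio = original_size / compressed_size = 114368 / 102609.54 = 1.1146

Compression ratio = 1.1146


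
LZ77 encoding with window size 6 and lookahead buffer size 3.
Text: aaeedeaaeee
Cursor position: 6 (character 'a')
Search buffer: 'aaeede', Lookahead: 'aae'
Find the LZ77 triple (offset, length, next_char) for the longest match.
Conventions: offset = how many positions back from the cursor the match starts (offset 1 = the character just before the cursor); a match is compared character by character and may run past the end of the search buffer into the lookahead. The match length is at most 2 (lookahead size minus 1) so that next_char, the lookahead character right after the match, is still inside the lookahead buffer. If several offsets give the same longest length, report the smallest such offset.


Try each offset into the search buffer:
  offset=1 (pos 5, char 'e'): match length 0
  offset=2 (pos 4, char 'd'): match length 0
  offset=3 (pos 3, char 'e'): match length 0
  offset=4 (pos 2, char 'e'): match length 0
  offset=5 (pos 1, char 'a'): match length 1
  offset=6 (pos 0, char 'a'): match length 2
Longest match has length 2 at offset 6.
next_char = character at position 6 + 2 = 8 -> 'e'

Best match: offset=6, length=2 (matching 'aa' starting at position 0)
LZ77 triple: (6, 2, 'e')


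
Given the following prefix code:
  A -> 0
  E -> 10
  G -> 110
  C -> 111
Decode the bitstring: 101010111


Decoding step by step:
Bits 10 -> E
Bits 10 -> E
Bits 10 -> E
Bits 111 -> C


Decoded message: EEEC


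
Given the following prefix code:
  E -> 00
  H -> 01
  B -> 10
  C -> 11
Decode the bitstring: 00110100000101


Decoding step by step:
Bits 00 -> E
Bits 11 -> C
Bits 01 -> H
Bits 00 -> E
Bits 00 -> E
Bits 01 -> H
Bits 01 -> H


Decoded message: ECHEEHH


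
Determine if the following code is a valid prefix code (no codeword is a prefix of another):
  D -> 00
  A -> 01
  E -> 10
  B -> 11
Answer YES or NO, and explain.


Checking each pair (does one codeword prefix another?):
  D='00' vs A='01': no prefix
  D='00' vs E='10': no prefix
  D='00' vs B='11': no prefix
  A='01' vs D='00': no prefix
  A='01' vs E='10': no prefix
  A='01' vs B='11': no prefix
  E='10' vs D='00': no prefix
  E='10' vs A='01': no prefix
  E='10' vs B='11': no prefix
  B='11' vs D='00': no prefix
  B='11' vs A='01': no prefix
  B='11' vs E='10': no prefix
No violation found over all pairs.

YES -- this is a valid prefix code. No codeword is a prefix of any other codeword.


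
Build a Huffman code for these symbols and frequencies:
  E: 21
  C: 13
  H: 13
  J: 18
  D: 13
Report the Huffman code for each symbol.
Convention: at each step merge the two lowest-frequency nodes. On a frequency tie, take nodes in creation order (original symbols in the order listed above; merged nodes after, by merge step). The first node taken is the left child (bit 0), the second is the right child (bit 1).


Huffman tree construction:
Step 1: Merge C(13) + H(13) = 26
Step 2: Merge D(13) + J(18) = 31
Step 3: Merge E(21) + (C+H)(26) = 47
Step 4: Merge (D+J)(31) + (E+(C+H))(47) = 78
Read each symbol's code off the tree from the root (left child = 0, right child = 1).

Codes:
  E: 10 (length 2)
  C: 110 (length 3)
  H: 111 (length 3)
  J: 01 (length 2)
  D: 00 (length 2)
Average code length: 182/78 = 2.3333 bits/symbol


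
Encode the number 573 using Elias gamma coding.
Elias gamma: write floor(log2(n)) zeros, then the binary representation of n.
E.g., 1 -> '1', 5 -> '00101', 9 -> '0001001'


num_bits = floor(log2(573)) + 1 = 10
leading_zeros = num_bits - 1 = 9
binary(573) = 1000111101

Elias gamma(573) = '000000000' + '1000111101' = 0000000001000111101 (19 bits)


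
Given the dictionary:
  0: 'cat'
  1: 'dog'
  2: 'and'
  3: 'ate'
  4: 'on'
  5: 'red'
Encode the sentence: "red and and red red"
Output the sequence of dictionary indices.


Look up each word in the dictionary:
  'red' -> 5
  'and' -> 2
  'and' -> 2
  'red' -> 5
  'red' -> 5

Encoded: [5, 2, 2, 5, 5]


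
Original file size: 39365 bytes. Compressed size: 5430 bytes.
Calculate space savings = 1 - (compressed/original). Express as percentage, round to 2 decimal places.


ratio = compressed/original = 5430/39365 = 0.13794
savings = 1 - ratio = 1 - 0.13794 = 0.86206
as a percentage: 0.86206 * 100 = 86.21%

Space savings = 1 - 5430/39365 = 86.21%


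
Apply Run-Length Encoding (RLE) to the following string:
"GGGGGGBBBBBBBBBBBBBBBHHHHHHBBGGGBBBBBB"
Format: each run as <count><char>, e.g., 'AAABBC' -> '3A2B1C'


Scanning runs left to right:
  i=0: run of 'G' x 6 -> '6G'
  i=6: run of 'B' x 15 -> '15B'
  i=21: run of 'H' x 6 -> '6H'
  i=27: run of 'B' x 2 -> '2B'
  i=29: run of 'G' x 3 -> '3G'
  i=32: run of 'B' x 6 -> '6B'

RLE = 6G15B6H2B3G6B


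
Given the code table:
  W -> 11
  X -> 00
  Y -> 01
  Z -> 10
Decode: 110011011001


Decoding:
11 -> W
00 -> X
11 -> W
01 -> Y
10 -> Z
01 -> Y


Result: WXWYZY


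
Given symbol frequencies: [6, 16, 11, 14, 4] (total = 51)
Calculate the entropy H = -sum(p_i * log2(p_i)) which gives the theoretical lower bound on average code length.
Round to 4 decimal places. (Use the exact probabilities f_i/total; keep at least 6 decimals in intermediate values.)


Per-symbol terms -p_i * log2(p_i) with p_i = f_i/51:
  p = 6/51 = 0.117647: log2(p) = -3.087463, -p*log2(p) = 0.363231
  p = 16/51 = 0.313725: log2(p) = -1.672425, -p*log2(p) = 0.524682
  p = 11/51 = 0.215686: log2(p) = -2.212994, -p*log2(p) = 0.477312
  p = 14/51 = 0.274510: log2(p) = -1.865070, -p*log2(p) = 0.511980
  p = 4/51 = 0.078431: log2(p) = -3.672425, -p*log2(p) = 0.288033
H = 0.363231 + 0.524682 + 0.477312 + 0.511980 + 0.288033 = 2.165238

H = 2.1652 bits/symbol


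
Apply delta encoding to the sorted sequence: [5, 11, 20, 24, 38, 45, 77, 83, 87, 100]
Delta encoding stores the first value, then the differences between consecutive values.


First value: 5
Deltas:
  11 - 5 = 6
  20 - 11 = 9
  24 - 20 = 4
  38 - 24 = 14
  45 - 38 = 7
  77 - 45 = 32
  83 - 77 = 6
  87 - 83 = 4
  100 - 87 = 13


Delta encoded: [5, 6, 9, 4, 14, 7, 32, 6, 4, 13]


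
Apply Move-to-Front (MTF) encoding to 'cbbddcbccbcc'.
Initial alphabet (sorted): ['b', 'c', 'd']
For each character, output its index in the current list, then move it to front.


MTF encoding:
'c': index 1 in ['b', 'c', 'd'] -> ['c', 'b', 'd']
'b': index 1 in ['c', 'b', 'd'] -> ['b', 'c', 'd']
'b': index 0 in ['b', 'c', 'd'] -> ['b', 'c', 'd']
'd': index 2 in ['b', 'c', 'd'] -> ['d', 'b', 'c']
'd': index 0 in ['d', 'b', 'c'] -> ['d', 'b', 'c']
'c': index 2 in ['d', 'b', 'c'] -> ['c', 'd', 'b']
'b': index 2 in ['c', 'd', 'b'] -> ['b', 'c', 'd']
'c': index 1 in ['b', 'c', 'd'] -> ['c', 'b', 'd']
'c': index 0 in ['c', 'b', 'd'] -> ['c', 'b', 'd']
'b': index 1 in ['c', 'b', 'd'] -> ['b', 'c', 'd']
'c': index 1 in ['b', 'c', 'd'] -> ['c', 'b', 'd']
'c': index 0 in ['c', 'b', 'd'] -> ['c', 'b', 'd']


Output: [1, 1, 0, 2, 0, 2, 2, 1, 0, 1, 1, 0]


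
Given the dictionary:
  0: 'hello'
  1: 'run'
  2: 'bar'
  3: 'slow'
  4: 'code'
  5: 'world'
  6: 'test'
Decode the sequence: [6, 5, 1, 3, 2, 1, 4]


Look up each index in the dictionary:
  6 -> 'test'
  5 -> 'world'
  1 -> 'run'
  3 -> 'slow'
  2 -> 'bar'
  1 -> 'run'
  4 -> 'code'

Decoded: "test world run slow bar run code"


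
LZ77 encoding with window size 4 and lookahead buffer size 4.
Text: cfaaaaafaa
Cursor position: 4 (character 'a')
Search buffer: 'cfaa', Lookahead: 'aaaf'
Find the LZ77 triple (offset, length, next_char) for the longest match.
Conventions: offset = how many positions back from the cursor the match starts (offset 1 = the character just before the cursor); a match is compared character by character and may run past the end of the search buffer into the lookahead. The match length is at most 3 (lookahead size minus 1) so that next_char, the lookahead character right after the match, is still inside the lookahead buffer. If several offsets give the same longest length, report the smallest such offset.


Try each offset into the search buffer:
  offset=1 (pos 3, char 'a'): match length 3
  offset=2 (pos 2, char 'a'): match length 3
  offset=3 (pos 1, char 'f'): match length 0
  offset=4 (pos 0, char 'c'): match length 0
Longest match has length 3, found at offsets 1, 2; take the smallest, offset 1.
next_char = character at position 4 + 3 = 7 -> 'f'

Best match: offset=1, length=3 (matching 'aaa' starting at position 3)
LZ77 triple: (1, 3, 'f')


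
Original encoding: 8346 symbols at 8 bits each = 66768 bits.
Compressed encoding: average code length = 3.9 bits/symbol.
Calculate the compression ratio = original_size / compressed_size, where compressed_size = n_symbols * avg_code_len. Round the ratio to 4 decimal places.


original_size = n_symbols * orig_bits = 8346 * 8 = 66768 bits
compressed_size = n_symbols * avg_code_len = 8346 * 3.9 = 32549.4 bits
ratio = original_size / compressed_size = 66768 / 32549.4 = 2.0513

Compression ratio = 2.0513


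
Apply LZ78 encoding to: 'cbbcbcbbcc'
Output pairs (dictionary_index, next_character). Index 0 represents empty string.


LZ78 encoding steps:
Dictionary: {0: ''}
Step 1: w='' (idx 0), next='c' -> output (0, 'c'), add 'c' as idx 1
Step 2: w='' (idx 0), next='b' -> output (0, 'b'), add 'b' as idx 2
Step 3: w='b' (idx 2), next='c' -> output (2, 'c'), add 'bc' as idx 3
Step 4: w='bc' (idx 3), next='b' -> output (3, 'b'), add 'bcb' as idx 4
Step 5: w='bc' (idx 3), next='c' -> output (3, 'c'), add 'bcc' as idx 5


Encoded: [(0, 'c'), (0, 'b'), (2, 'c'), (3, 'b'), (3, 'c')]


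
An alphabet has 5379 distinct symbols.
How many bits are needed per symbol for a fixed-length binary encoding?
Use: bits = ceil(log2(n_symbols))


log2(5379) = 12.3931
Bracket: 2^12 = 4096 < 5379 <= 2^13 = 8192
So ceil(log2(5379)) = 13

bits = ceil(log2(5379)) = ceil(12.3931) = 13 bits


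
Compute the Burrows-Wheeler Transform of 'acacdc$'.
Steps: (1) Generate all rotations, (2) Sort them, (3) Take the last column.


Rotations (sorted):
  0: $acacdc -> last char: c
  1: acacdc$ -> last char: $
  2: acdc$ac -> last char: c
  3: c$acacd -> last char: d
  4: cacdc$a -> last char: a
  5: cdc$aca -> last char: a
  6: dc$acac -> last char: c


BWT = c$cdaac


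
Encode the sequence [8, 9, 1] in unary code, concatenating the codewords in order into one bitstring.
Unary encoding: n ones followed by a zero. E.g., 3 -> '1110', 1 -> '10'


Encode each number as n ones followed by a terminating 0:
  8 -> 111111110 (9 bits)
  9 -> 1111111110 (10 bits)
  1 -> 10 (2 bits)
Total length = 9 + 10 + 2 = 21 bits.

Unary([8, 9, 1]) = 111111110111111111010 (21 bits)


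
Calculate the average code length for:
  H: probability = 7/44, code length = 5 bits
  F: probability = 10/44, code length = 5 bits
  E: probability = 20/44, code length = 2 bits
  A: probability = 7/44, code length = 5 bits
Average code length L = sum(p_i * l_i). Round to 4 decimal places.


Weighted contributions p_i * l_i:
  H: (7/44) * 5 = 35/44
  F: (10/44) * 5 = 50/44
  E: (20/44) * 2 = 40/44
  A: (7/44) * 5 = 35/44
Sum = (35 + 50 + 40 + 35)/44 = 160/44

L = 160/44 = 3.6364 bits/symbol


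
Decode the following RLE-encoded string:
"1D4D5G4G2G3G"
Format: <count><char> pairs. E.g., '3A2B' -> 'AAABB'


Expanding each <count><char> pair:
  1D -> 'D'
  4D -> 'DDDD'
  5G -> 'GGGGG'
  4G -> 'GGGG'
  2G -> 'GG'
  3G -> 'GGG'

Decoded = DDDDDGGGGGGGGGGGGGG


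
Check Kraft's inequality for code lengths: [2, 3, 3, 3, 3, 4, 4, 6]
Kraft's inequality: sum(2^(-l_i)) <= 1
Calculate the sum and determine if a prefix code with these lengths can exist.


Sum = 2^(-2) + 2^(-3) + 2^(-3) + 2^(-3) + 2^(-3) + 2^(-4) + 2^(-4) + 2^(-6)
    = 0.25 + 0.125 + 0.125 + 0.125 + 0.125 + 0.0625 + 0.0625 + 0.015625
    = 57/64 = 0.890625
Since 0.890625 <= 1, Kraft's inequality IS satisfied.
A prefix code with these lengths CAN exist.

Kraft sum = 0.890625. Satisfied.


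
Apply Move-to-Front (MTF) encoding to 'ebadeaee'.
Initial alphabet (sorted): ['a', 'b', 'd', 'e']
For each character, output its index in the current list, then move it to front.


MTF encoding:
'e': index 3 in ['a', 'b', 'd', 'e'] -> ['e', 'a', 'b', 'd']
'b': index 2 in ['e', 'a', 'b', 'd'] -> ['b', 'e', 'a', 'd']
'a': index 2 in ['b', 'e', 'a', 'd'] -> ['a', 'b', 'e', 'd']
'd': index 3 in ['a', 'b', 'e', 'd'] -> ['d', 'a', 'b', 'e']
'e': index 3 in ['d', 'a', 'b', 'e'] -> ['e', 'd', 'a', 'b']
'a': index 2 in ['e', 'd', 'a', 'b'] -> ['a', 'e', 'd', 'b']
'e': index 1 in ['a', 'e', 'd', 'b'] -> ['e', 'a', 'd', 'b']
'e': index 0 in ['e', 'a', 'd', 'b'] -> ['e', 'a', 'd', 'b']


Output: [3, 2, 2, 3, 3, 2, 1, 0]


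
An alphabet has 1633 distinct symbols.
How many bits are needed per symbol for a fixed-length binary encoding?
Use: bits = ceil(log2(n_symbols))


log2(1633) = 10.6733
Bracket: 2^10 = 1024 < 1633 <= 2^11 = 2048
So ceil(log2(1633)) = 11

bits = ceil(log2(1633)) = ceil(10.6733) = 11 bits


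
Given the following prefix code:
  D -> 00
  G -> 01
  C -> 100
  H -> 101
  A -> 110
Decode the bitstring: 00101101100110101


Decoding step by step:
Bits 00 -> D
Bits 101 -> H
Bits 101 -> H
Bits 100 -> C
Bits 110 -> A
Bits 101 -> H


Decoded message: DHHCAH


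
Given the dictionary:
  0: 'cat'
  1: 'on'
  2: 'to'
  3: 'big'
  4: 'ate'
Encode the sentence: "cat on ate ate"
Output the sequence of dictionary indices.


Look up each word in the dictionary:
  'cat' -> 0
  'on' -> 1
  'ate' -> 4
  'ate' -> 4

Encoded: [0, 1, 4, 4]


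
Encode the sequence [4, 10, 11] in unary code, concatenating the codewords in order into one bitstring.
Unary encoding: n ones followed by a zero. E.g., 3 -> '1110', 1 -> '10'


Encode each number as n ones followed by a terminating 0:
  4 -> 11110 (5 bits)
  10 -> 11111111110 (11 bits)
  11 -> 111111111110 (12 bits)
Total length = 5 + 11 + 12 = 28 bits.

Unary([4, 10, 11]) = 1111011111111110111111111110 (28 bits)


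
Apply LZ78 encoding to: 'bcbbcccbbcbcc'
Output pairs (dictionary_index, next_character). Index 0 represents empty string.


LZ78 encoding steps:
Dictionary: {0: ''}
Step 1: w='' (idx 0), next='b' -> output (0, 'b'), add 'b' as idx 1
Step 2: w='' (idx 0), next='c' -> output (0, 'c'), add 'c' as idx 2
Step 3: w='b' (idx 1), next='b' -> output (1, 'b'), add 'bb' as idx 3
Step 4: w='c' (idx 2), next='c' -> output (2, 'c'), add 'cc' as idx 4
Step 5: w='c' (idx 2), next='b' -> output (2, 'b'), add 'cb' as idx 5
Step 6: w='b' (idx 1), next='c' -> output (1, 'c'), add 'bc' as idx 6
Step 7: w='bc' (idx 6), next='c' -> output (6, 'c'), add 'bcc' as idx 7


Encoded: [(0, 'b'), (0, 'c'), (1, 'b'), (2, 'c'), (2, 'b'), (1, 'c'), (6, 'c')]


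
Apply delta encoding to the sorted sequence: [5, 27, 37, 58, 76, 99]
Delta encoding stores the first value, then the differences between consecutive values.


First value: 5
Deltas:
  27 - 5 = 22
  37 - 27 = 10
  58 - 37 = 21
  76 - 58 = 18
  99 - 76 = 23


Delta encoded: [5, 22, 10, 21, 18, 23]


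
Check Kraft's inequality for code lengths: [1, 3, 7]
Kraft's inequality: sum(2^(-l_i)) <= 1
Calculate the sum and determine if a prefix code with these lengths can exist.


Sum = 2^(-1) + 2^(-3) + 2^(-7)
    = 0.5 + 0.125 + 0.0078125
    = 81/128 = 0.6328125
Since 0.6328125 <= 1, Kraft's inequality IS satisfied.
A prefix code with these lengths CAN exist.

Kraft sum = 0.6328125. Satisfied.


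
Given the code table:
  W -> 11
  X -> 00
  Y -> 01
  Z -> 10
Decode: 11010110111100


Decoding:
11 -> W
01 -> Y
01 -> Y
10 -> Z
11 -> W
11 -> W
00 -> X


Result: WYYZWWX


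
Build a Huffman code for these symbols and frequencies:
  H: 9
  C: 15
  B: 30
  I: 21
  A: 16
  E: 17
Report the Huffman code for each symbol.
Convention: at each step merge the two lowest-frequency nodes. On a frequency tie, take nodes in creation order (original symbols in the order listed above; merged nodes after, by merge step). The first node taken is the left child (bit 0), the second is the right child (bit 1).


Huffman tree construction:
Step 1: Merge H(9) + C(15) = 24
Step 2: Merge A(16) + E(17) = 33
Step 3: Merge I(21) + (H+C)(24) = 45
Step 4: Merge B(30) + (A+E)(33) = 63
Step 5: Merge (I+(H+C))(45) + (B+(A+E))(63) = 108
Read each symbol's code off the tree from the root (left child = 0, right child = 1).

Codes:
  H: 010 (length 3)
  C: 011 (length 3)
  B: 10 (length 2)
  I: 00 (length 2)
  A: 110 (length 3)
  E: 111 (length 3)
Average code length: 273/108 = 2.5278 bits/symbol


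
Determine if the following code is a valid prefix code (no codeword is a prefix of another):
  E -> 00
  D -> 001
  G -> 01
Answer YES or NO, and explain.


Checking each pair (does one codeword prefix another?):
  E='00' vs D='001': prefix -- VIOLATION

NO -- this is NOT a valid prefix code. E (00) is a prefix of D (001).


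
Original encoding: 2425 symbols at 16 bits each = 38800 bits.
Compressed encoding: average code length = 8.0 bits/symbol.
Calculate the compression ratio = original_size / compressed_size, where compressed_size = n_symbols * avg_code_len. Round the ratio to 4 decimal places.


original_size = n_symbols * orig_bits = 2425 * 16 = 38800 bits
compressed_size = n_symbols * avg_code_len = 2425 * 8.0 = 19400.0 bits
ratio = original_size / compressed_size = 38800 / 19400.0 = 2.0

Compression ratio = 2.0


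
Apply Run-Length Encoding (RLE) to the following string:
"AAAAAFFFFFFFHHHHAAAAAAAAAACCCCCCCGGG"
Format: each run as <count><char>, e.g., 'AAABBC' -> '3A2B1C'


Scanning runs left to right:
  i=0: run of 'A' x 5 -> '5A'
  i=5: run of 'F' x 7 -> '7F'
  i=12: run of 'H' x 4 -> '4H'
  i=16: run of 'A' x 10 -> '10A'
  i=26: run of 'C' x 7 -> '7C'
  i=33: run of 'G' x 3 -> '3G'

RLE = 5A7F4H10A7C3G


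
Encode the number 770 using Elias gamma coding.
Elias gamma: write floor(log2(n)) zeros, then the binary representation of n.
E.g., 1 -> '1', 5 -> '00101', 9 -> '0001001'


num_bits = floor(log2(770)) + 1 = 10
leading_zeros = num_bits - 1 = 9
binary(770) = 1100000010

Elias gamma(770) = '000000000' + '1100000010' = 0000000001100000010 (19 bits)


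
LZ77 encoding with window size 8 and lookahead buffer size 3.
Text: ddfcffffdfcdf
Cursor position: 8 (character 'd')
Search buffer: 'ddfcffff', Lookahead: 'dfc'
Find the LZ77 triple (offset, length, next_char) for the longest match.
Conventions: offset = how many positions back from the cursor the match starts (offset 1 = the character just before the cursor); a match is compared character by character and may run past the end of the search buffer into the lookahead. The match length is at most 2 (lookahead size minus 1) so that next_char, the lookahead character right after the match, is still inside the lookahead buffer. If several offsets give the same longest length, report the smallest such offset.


Try each offset into the search buffer:
  offset=1 (pos 7, char 'f'): match length 0
  offset=2 (pos 6, char 'f'): match length 0
  offset=3 (pos 5, char 'f'): match length 0
  offset=4 (pos 4, char 'f'): match length 0
  offset=5 (pos 3, char 'c'): match length 0
  offset=6 (pos 2, char 'f'): match length 0
  offset=7 (pos 1, char 'd'): match length 2
  offset=8 (pos 0, char 'd'): match length 1
Longest match has length 2 at offset 7.
next_char = character at position 8 + 2 = 10 -> 'c'

Best match: offset=7, length=2 (matching 'df' starting at position 1)
LZ77 triple: (7, 2, 'c')


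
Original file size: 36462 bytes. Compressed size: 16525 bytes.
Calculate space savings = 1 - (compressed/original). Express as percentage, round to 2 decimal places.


ratio = compressed/original = 16525/36462 = 0.453212
savings = 1 - ratio = 1 - 0.453212 = 0.546788
as a percentage: 0.546788 * 100 = 54.68%

Space savings = 1 - 16525/36462 = 54.68%


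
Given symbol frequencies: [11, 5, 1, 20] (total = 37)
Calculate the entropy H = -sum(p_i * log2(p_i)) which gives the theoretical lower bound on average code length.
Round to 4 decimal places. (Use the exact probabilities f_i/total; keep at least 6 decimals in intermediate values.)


Per-symbol terms -p_i * log2(p_i) with p_i = f_i/37:
  p = 11/37 = 0.297297: log2(p) = -1.750022, -p*log2(p) = 0.520277
  p = 5/37 = 0.135135: log2(p) = -2.887525, -p*log2(p) = 0.390206
  p = 1/37 = 0.027027: log2(p) = -5.209453, -p*log2(p) = 0.140796
  p = 20/37 = 0.540541: log2(p) = -0.887525, -p*log2(p) = 0.479743
H = 0.520277 + 0.390206 + 0.140796 + 0.479743 = 1.531022

H = 1.531 bits/symbol


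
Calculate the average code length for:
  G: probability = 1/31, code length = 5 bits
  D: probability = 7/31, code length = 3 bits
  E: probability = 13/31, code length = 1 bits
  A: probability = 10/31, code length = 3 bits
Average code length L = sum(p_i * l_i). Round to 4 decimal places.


Weighted contributions p_i * l_i:
  G: (1/31) * 5 = 5/31
  D: (7/31) * 3 = 21/31
  E: (13/31) * 1 = 13/31
  A: (10/31) * 3 = 30/31
Sum = (5 + 21 + 13 + 30)/31 = 69/31

L = 69/31 = 2.2258 bits/symbol


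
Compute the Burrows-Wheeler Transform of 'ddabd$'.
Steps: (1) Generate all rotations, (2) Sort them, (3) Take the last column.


Rotations (sorted):
  0: $ddabd -> last char: d
  1: abd$dd -> last char: d
  2: bd$dda -> last char: a
  3: d$ddab -> last char: b
  4: dabd$d -> last char: d
  5: ddabd$ -> last char: $


BWT = ddabd$


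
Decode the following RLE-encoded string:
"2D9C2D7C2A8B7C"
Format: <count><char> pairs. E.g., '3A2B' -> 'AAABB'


Expanding each <count><char> pair:
  2D -> 'DD'
  9C -> 'CCCCCCCCC'
  2D -> 'DD'
  7C -> 'CCCCCCC'
  2A -> 'AA'
  8B -> 'BBBBBBBB'
  7C -> 'CCCCCCC'

Decoded = DDCCCCCCCCCDDCCCCCCCAABBBBBBBBCCCCCCC


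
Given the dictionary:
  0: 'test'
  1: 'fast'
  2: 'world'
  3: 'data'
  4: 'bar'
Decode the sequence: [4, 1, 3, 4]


Look up each index in the dictionary:
  4 -> 'bar'
  1 -> 'fast'
  3 -> 'data'
  4 -> 'bar'

Decoded: "bar fast data bar"


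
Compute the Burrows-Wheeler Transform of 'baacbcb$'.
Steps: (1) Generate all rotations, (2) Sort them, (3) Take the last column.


Rotations (sorted):
  0: $baacbcb -> last char: b
  1: aacbcb$b -> last char: b
  2: acbcb$ba -> last char: a
  3: b$baacbc -> last char: c
  4: baacbcb$ -> last char: $
  5: bcb$baac -> last char: c
  6: cb$baacb -> last char: b
  7: cbcb$baa -> last char: a


BWT = bbac$cba


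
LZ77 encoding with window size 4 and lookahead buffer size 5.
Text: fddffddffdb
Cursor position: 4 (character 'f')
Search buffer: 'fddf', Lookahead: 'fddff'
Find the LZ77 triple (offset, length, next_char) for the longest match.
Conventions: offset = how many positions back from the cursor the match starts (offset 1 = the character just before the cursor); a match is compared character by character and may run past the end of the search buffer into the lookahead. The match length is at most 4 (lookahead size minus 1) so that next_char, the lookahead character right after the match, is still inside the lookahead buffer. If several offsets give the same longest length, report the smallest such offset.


Try each offset into the search buffer:
  offset=1 (pos 3, char 'f'): match length 1
  offset=2 (pos 2, char 'd'): match length 0
  offset=3 (pos 1, char 'd'): match length 0
  offset=4 (pos 0, char 'f'): match length 4
Longest match has length 4 at offset 4.
next_char = character at position 4 + 4 = 8 -> 'f'

Best match: offset=4, length=4 (matching 'fddf' starting at position 0)
LZ77 triple: (4, 4, 'f')
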